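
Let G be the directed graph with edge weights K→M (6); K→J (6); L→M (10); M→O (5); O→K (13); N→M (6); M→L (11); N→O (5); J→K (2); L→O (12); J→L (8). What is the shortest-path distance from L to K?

Candidate routes:
L - M - O - K: 10 + 5 + 13 = 28
L - O - K: 12 + 13 = 25
The minimum is 25.

25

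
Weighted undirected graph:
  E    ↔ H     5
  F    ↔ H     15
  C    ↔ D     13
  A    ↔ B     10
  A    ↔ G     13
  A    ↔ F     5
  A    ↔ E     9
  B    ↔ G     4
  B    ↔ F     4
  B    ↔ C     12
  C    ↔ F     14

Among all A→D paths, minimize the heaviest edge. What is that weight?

13

Comparing a few candidate routes:
A → B → C → D: max(10, 12, 13) = 13
A → G → B → C → D: max(13, 4, 12, 13) = 13
A → F → B → C → D: max(5, 4, 12, 13) = 13
A → B → F → C → D: max(10, 4, 14, 13) = 14
A → G → B → F → C → D: max(13, 4, 4, 14, 13) = 14
The minimum achievable maximum is 13.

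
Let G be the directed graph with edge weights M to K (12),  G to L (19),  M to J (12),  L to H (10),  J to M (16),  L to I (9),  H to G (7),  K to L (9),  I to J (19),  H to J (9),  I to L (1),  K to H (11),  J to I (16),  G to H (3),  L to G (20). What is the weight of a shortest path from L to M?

35

Paths from L to M:
L → I → J → M: 9 + 19 + 16 = 44
L → H → J → M: 10 + 9 + 16 = 35
L → G → H → J → M: 20 + 3 + 9 + 16 = 48
Best route has total 35.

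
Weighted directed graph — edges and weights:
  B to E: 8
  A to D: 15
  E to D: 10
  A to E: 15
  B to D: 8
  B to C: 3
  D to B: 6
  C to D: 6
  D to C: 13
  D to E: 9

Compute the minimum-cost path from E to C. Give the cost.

Routes from E to C:
E -> D -> C: 10 + 13 = 23
E -> D -> B -> C: 10 + 6 + 3 = 19
Shortest: 19.

19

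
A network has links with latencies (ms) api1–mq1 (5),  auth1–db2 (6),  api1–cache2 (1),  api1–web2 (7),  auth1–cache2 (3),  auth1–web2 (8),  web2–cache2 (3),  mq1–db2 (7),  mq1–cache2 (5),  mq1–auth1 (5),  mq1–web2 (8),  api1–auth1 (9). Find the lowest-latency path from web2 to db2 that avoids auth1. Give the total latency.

15

Paths from web2 to db2 avoiding auth1:
web2→api1→cache2→mq1→db2: 7 + 1 + 5 + 7 = 20
web2→cache2→api1→mq1→db2: 3 + 1 + 5 + 7 = 16
web2→cache2→mq1→db2: 3 + 5 + 7 = 15
web2→api1→mq1→db2: 7 + 5 + 7 = 19
web2→mq1→db2: 8 + 7 = 15
The minimum is 15 ms.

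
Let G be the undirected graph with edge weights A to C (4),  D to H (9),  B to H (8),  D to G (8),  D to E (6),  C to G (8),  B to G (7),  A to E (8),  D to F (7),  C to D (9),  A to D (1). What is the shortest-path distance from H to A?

10

Comparing a few candidate routes:
H → D → E → A: 9 + 6 + 8 = 23
H → D → A: 9 + 1 = 10
H → D → C → A: 9 + 9 + 4 = 22
H → B → G → C → A: 8 + 7 + 8 + 4 = 27
H → B → G → D → A: 8 + 7 + 8 + 1 = 24
Best route has total 10.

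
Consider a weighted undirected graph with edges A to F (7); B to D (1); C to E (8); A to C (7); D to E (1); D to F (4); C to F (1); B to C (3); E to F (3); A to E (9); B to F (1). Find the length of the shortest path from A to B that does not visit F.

Some routes from A to B avoiding F:
A→E→D→B: 9 + 1 + 1 = 11
A→C→B: 7 + 3 = 10
A→C→E→D→B: 7 + 8 + 1 + 1 = 17
The minimum is 10.

10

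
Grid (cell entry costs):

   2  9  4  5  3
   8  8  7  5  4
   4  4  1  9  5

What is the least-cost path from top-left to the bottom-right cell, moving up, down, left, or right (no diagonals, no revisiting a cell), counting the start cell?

Path r0c0 → r0c1 → r0c2 → r0c3 → r0c4 → r1c4 → r2c4: 2 + 9 + 4 + 5 + 3 + 4 + 5 = 32.

32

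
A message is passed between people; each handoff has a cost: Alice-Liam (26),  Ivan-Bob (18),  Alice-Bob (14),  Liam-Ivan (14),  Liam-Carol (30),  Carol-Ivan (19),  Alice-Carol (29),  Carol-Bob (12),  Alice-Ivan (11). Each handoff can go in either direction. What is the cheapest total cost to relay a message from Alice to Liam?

A few of the Alice→Liam routes:
Alice → Bob → Ivan → Liam: 14 + 18 + 14 = 46
Alice → Ivan → Liam: 11 + 14 = 25
Alice → Bob → Carol → Liam: 14 + 12 + 30 = 56
Alice → Liam: 26
Alice → Carol → Liam: 29 + 30 = 59
The minimum is 25.

25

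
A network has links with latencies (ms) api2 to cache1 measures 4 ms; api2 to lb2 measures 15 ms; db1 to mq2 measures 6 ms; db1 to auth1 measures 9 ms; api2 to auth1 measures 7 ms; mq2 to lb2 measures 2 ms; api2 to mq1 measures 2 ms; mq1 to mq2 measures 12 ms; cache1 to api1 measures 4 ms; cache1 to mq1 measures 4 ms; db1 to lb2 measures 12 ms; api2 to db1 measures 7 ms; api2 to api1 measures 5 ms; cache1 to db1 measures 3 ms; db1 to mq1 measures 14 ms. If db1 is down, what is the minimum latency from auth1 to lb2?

Candidate routes:
auth1 - api2 - api1 - cache1 - mq1 - mq2 - lb2: 7 + 5 + 4 + 4 + 12 + 2 = 34
auth1 - api2 - mq1 - mq2 - lb2: 7 + 2 + 12 + 2 = 23
auth1 - api2 - lb2: 7 + 15 = 22
auth1 - api2 - cache1 - mq1 - mq2 - lb2: 7 + 4 + 4 + 12 + 2 = 29
The minimum is 22 ms.

22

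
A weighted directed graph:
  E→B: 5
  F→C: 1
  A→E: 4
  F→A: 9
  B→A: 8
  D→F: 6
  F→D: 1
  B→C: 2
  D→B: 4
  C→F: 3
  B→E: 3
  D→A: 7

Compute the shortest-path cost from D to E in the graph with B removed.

Paths from D to E avoiding B:
D→A→E: 7 + 4 = 11
D→F→A→E: 6 + 9 + 4 = 19
Best route has total 11.

11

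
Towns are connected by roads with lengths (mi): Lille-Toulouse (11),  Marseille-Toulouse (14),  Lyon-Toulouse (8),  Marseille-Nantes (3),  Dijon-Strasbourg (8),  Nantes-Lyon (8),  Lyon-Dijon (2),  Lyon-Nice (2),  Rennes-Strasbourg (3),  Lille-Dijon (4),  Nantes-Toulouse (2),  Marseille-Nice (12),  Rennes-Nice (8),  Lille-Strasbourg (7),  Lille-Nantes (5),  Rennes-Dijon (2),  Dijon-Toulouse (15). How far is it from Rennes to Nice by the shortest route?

6

Checking several routes:
Rennes - Strasbourg - Dijon - Lyon - Nice: 3 + 8 + 2 + 2 = 15
Rennes - Strasbourg - Lille - Dijon - Lyon - Nice: 3 + 7 + 4 + 2 + 2 = 18
Rennes - Dijon - Lyon - Nice: 2 + 2 + 2 = 6
Rennes - Nice: 8
Shortest: 6 mi.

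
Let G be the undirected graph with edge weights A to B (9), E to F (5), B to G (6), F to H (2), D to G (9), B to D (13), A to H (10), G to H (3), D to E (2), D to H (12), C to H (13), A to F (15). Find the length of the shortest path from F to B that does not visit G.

20

Comparing a few candidate routes:
F → H → D → B: 2 + 12 + 13 = 27
F → A → B: 15 + 9 = 24
F → E → D → B: 5 + 2 + 13 = 20
F → H → A → B: 2 + 10 + 9 = 21
The minimum is 20.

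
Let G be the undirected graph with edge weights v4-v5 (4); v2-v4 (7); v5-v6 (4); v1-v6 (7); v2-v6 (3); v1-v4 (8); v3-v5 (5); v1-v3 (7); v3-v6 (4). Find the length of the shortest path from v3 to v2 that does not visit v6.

16

Paths from v3 to v2 avoiding v6:
v3 - v5 - v4 - v2: 5 + 4 + 7 = 16
v3 - v1 - v4 - v2: 7 + 8 + 7 = 22
The minimum is 16.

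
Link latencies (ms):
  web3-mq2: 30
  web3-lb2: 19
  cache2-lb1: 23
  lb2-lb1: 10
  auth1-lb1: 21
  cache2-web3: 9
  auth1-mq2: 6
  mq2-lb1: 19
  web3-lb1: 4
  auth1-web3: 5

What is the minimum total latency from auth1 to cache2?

14

Comparing a few candidate routes:
auth1→mq2→lb1→web3→cache2: 6 + 19 + 4 + 9 = 38
auth1→web3→lb1→cache2: 5 + 4 + 23 = 32
auth1→web3→cache2: 5 + 9 = 14
auth1→lb1→web3→cache2: 21 + 4 + 9 = 34
The minimum is 14 ms.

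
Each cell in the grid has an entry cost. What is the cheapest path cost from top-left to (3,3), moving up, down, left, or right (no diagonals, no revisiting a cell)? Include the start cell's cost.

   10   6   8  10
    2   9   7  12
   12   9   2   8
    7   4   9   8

Cheapest: r0c0→r1c0→r1c1→r1c2→r2c2→r2c3→r3c3
  10 + 2 + 9 + 7 + 2 + 8 + 8 = 46

46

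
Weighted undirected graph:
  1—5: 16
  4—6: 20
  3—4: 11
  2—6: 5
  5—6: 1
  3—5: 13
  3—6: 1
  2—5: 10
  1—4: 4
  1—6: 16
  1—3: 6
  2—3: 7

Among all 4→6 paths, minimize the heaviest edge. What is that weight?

A few of the 4→6 routes:
4→1→3→2→6: max(4, 6, 7, 5) = 7
4→1→3→2→5→6: max(4, 6, 7, 10, 1) = 10
4→1→3→6: max(4, 6, 1) = 6
Smallest bottleneck: 6.

6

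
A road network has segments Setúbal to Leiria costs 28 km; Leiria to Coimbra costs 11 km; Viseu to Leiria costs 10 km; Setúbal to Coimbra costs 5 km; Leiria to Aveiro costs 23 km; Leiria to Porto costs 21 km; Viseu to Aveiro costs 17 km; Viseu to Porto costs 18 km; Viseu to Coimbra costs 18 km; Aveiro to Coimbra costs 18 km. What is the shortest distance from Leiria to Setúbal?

Checking several routes:
Leiria → Setúbal: 28
Leiria → Viseu → Coimbra → Setúbal: 10 + 18 + 5 = 33
Leiria → Viseu → Aveiro → Coimbra → Setúbal: 10 + 17 + 18 + 5 = 50
Leiria → Coimbra → Setúbal: 11 + 5 = 16
Leiria → Aveiro → Coimbra → Setúbal: 23 + 18 + 5 = 46
The minimum is 16 km.

16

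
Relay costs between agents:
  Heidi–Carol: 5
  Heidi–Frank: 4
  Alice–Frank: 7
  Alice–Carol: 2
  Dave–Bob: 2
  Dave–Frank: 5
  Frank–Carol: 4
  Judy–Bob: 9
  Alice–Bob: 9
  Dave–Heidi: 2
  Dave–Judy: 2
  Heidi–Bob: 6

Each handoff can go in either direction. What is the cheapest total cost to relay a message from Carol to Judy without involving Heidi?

11

A few of the Carol→Judy routes:
Carol → Alice → Bob → Dave → Judy: 2 + 9 + 2 + 2 = 15
Carol → Alice → Frank → Dave → Judy: 2 + 7 + 5 + 2 = 16
Carol → Frank → Dave → Judy: 4 + 5 + 2 = 11
Shortest: 11.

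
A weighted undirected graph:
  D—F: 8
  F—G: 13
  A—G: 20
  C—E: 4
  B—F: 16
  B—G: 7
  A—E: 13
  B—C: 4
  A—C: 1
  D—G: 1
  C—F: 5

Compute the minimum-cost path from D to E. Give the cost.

Checking several routes:
D → G → B → C → A → E: 1 + 7 + 4 + 1 + 13 = 26
D → G → F → C → E: 1 + 13 + 5 + 4 = 23
D → G → B → C → E: 1 + 7 + 4 + 4 = 16
D → G → A → C → E: 1 + 20 + 1 + 4 = 26
D → F → C → E: 8 + 5 + 4 = 17
Best route has total 16.

16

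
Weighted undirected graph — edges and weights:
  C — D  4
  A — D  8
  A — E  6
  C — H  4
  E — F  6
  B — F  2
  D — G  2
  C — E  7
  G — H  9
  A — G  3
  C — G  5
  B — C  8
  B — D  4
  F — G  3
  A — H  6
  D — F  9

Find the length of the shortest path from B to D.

4

Some routes from B to D:
B - F - G - C - D: 2 + 3 + 5 + 4 = 14
B - D: 4
B - C - G - D: 8 + 5 + 2 = 15
B - F - G - D: 2 + 3 + 2 = 7
B - C - D: 8 + 4 = 12
B - F - D: 2 + 9 = 11
Shortest: 4.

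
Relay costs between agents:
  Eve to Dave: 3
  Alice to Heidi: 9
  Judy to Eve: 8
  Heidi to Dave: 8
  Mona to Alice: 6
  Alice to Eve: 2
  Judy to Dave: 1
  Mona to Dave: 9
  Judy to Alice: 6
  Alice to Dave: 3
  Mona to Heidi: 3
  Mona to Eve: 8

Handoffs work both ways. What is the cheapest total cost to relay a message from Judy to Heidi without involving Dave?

Comparing a few candidate routes:
Judy -> Eve -> Alice -> Mona -> Heidi: 8 + 2 + 6 + 3 = 19
Judy -> Alice -> Heidi: 6 + 9 = 15
Judy -> Alice -> Mona -> Heidi: 6 + 6 + 3 = 15
Best route has total 15.

15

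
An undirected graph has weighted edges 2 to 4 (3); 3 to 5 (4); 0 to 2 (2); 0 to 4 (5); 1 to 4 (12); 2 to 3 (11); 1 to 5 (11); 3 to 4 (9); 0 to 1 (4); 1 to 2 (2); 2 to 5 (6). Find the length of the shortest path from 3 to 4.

A few of the 3→4 routes:
3 → 4: 9
3 → 2 → 4: 11 + 3 = 14
3 → 5 → 2 → 0 → 4: 4 + 6 + 2 + 5 = 17
3 → 5 → 2 → 4: 4 + 6 + 3 = 13
3 → 2 → 0 → 4: 11 + 2 + 5 = 18
Shortest: 9.

9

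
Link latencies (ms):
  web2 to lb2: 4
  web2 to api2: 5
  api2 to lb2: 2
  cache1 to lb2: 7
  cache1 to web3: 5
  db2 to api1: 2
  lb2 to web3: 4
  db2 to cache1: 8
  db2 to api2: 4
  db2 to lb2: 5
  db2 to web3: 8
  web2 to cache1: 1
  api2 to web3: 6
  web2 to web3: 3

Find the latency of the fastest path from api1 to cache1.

Some routes from api1 to cache1:
api1-db2-api2-web2-cache1: 2 + 4 + 5 + 1 = 12
api1-db2-lb2-web2-cache1: 2 + 5 + 4 + 1 = 12
api1-db2-lb2-cache1: 2 + 5 + 7 = 14
api1-db2-web3-web2-cache1: 2 + 8 + 3 + 1 = 14
api1-db2-api2-lb2-web2-cache1: 2 + 4 + 2 + 4 + 1 = 13
api1-db2-cache1: 2 + 8 = 10
The minimum is 10 ms.

10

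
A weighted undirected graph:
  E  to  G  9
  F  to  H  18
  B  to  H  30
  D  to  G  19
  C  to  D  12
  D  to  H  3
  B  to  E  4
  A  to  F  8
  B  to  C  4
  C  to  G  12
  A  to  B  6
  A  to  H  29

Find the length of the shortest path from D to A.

22

Checking several routes:
D -> C -> B -> A: 12 + 4 + 6 = 22
D -> G -> E -> B -> A: 19 + 9 + 4 + 6 = 38
D -> H -> F -> A: 3 + 18 + 8 = 29
D -> H -> A: 3 + 29 = 32
D -> H -> B -> A: 3 + 30 + 6 = 39
Best route has total 22.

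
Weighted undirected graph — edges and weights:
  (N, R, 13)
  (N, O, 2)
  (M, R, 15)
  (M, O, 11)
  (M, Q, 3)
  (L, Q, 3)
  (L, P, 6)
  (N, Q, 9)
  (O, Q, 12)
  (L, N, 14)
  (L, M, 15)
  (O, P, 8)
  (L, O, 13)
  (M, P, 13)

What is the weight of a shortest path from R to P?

Some routes from R to P:
R→N→Q→L→P: 13 + 9 + 3 + 6 = 31
R→N→O→P: 13 + 2 + 8 = 23
R→M→P: 15 + 13 = 28
R→M→Q→L→P: 15 + 3 + 3 + 6 = 27
The minimum is 23.

23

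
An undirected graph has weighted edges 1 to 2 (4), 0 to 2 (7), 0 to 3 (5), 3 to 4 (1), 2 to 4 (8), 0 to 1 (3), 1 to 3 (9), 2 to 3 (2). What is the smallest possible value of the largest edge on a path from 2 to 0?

Comparing a few candidate routes:
2→1→0: max(4, 3) = 4
2→3→0: max(2, 5) = 5
2→0: max(7) = 7
Best route has worst link 4.

4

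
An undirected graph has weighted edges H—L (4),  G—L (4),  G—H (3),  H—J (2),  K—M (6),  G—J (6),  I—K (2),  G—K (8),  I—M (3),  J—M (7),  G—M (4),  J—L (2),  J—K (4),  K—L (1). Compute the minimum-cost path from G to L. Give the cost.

4

Checking several routes:
G → K → L: 8 + 1 = 9
G → L: 4
G → H → L: 3 + 4 = 7
G → H → J → L: 3 + 2 + 2 = 7
G → J → L: 6 + 2 = 8
The minimum is 4.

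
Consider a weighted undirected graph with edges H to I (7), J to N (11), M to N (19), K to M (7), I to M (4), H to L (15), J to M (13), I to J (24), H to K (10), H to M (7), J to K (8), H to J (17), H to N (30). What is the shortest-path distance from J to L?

32

Comparing a few candidate routes:
J → K → M → H → L: 8 + 7 + 7 + 15 = 37
J → H → L: 17 + 15 = 32
J → K → M → I → H → L: 8 + 7 + 4 + 7 + 15 = 41
J → M → H → L: 13 + 7 + 15 = 35
J → M → I → H → L: 13 + 4 + 7 + 15 = 39
J → K → H → L: 8 + 10 + 15 = 33
Shortest: 32.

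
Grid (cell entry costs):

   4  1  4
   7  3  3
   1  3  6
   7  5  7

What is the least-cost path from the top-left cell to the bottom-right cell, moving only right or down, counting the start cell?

Path [0,0] -> [0,1] -> [1,1] -> [2,1] -> [3,1] -> [3,2]: 4 + 1 + 3 + 3 + 5 + 7 = 23.

23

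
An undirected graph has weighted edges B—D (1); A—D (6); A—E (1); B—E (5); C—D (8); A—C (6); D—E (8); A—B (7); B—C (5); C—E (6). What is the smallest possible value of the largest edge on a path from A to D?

5

A few of the A→D routes:
A → D: max(6) = 6
A → E → C → B → D: max(1, 6, 5, 1) = 6
A → E → B → D: max(1, 5, 1) = 5
A → C → E → B → D: max(6, 6, 5, 1) = 6
A → C → B → D: max(6, 5, 1) = 6
Smallest bottleneck: 5.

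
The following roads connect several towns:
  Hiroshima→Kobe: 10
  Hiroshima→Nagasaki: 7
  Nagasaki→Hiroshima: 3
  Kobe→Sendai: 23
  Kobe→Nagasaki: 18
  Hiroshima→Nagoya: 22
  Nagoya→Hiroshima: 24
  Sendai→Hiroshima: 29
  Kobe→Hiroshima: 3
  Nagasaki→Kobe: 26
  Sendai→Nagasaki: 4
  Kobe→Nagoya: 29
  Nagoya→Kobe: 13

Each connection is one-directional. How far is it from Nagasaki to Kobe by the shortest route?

Paths from Nagasaki to Kobe:
Nagasaki - Hiroshima - Nagoya - Kobe: 3 + 22 + 13 = 38
Nagasaki - Kobe: 26
Nagasaki - Hiroshima - Kobe: 3 + 10 = 13
The minimum is 13.

13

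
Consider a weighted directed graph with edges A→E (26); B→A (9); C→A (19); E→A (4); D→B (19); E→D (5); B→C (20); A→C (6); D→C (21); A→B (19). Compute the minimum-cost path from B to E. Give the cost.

35

Paths from B to E:
B -> C -> A -> E: 20 + 19 + 26 = 65
B -> A -> E: 9 + 26 = 35
Best route has total 35.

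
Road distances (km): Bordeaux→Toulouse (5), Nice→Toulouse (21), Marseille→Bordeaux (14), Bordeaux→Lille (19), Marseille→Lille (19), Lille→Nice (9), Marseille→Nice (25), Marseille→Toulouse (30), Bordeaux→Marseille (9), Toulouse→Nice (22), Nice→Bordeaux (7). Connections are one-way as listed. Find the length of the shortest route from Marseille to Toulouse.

A few of the Marseille→Toulouse routes:
Marseille → Bordeaux → Toulouse: 14 + 5 = 19
Marseille → Nice → Bordeaux → Toulouse: 25 + 7 + 5 = 37
Marseille → Toulouse: 30
Shortest: 19 km.

19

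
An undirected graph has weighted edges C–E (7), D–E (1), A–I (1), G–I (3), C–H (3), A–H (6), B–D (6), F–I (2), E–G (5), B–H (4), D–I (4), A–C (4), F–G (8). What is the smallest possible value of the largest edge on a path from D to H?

4

A few of the D→H routes:
D → E → G → I → A → H: max(1, 5, 3, 1, 6) = 6
D → E → G → I → A → C → H: max(1, 5, 3, 1, 4, 3) = 5
D → I → A → H: max(4, 1, 6) = 6
D → I → A → C → H: max(4, 1, 4, 3) = 4
The minimum achievable maximum is 4.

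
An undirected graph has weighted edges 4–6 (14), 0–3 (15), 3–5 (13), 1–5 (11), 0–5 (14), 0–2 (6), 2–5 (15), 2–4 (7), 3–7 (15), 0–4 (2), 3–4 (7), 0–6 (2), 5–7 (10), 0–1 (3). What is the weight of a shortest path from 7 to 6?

26

Some routes from 7 to 6:
7 → 3 → 4 → 0 → 6: 15 + 7 + 2 + 2 = 26
7 → 5 → 2 → 0 → 6: 10 + 15 + 6 + 2 = 33
7 → 5 → 1 → 0 → 6: 10 + 11 + 3 + 2 = 26
7 → 5 → 0 → 6: 10 + 14 + 2 = 26
7 → 3 → 0 → 6: 15 + 15 + 2 = 32
Shortest: 26.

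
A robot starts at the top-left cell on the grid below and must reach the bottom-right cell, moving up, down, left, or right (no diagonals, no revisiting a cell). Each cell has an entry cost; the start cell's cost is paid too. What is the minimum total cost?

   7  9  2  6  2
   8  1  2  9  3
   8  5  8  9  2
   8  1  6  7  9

Take (0,0) (0,1) (0,2) (0,3) (0,4) (1,4) (2,4) (3,4) for a total of 7 + 9 + 2 + 6 + 2 + 3 + 2 + 9 = 40.

40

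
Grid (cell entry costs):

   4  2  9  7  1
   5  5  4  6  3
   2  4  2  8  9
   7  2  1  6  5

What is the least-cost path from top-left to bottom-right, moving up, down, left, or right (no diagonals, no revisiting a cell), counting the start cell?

29

Best path: (0,0) → (0,1) → (1,1) → (1,2) → (2,2) → (3,2) → (3,3) → (3,4)
Cost: 4 + 2 + 5 + 4 + 2 + 1 + 6 + 5 = 29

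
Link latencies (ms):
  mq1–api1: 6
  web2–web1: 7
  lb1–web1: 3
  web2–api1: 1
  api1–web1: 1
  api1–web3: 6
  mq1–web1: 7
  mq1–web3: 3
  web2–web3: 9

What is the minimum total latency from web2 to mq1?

Some routes from web2 to mq1:
web2 -> api1 -> mq1: 1 + 6 = 7
web2 -> api1 -> web3 -> mq1: 1 + 6 + 3 = 10
web2 -> api1 -> web1 -> mq1: 1 + 1 + 7 = 9
The minimum is 7 ms.

7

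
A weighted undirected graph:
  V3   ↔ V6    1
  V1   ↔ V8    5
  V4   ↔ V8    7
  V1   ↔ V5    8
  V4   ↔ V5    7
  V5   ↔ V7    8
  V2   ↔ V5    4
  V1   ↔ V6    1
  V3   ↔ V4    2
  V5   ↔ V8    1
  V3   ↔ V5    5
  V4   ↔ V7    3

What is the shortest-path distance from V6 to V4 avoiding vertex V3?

A few of the V6→V4 routes:
V6-V1-V5-V8-V4: 1 + 8 + 1 + 7 = 17
V6-V1-V8-V4: 1 + 5 + 7 = 13
V6-V1-V5-V4: 1 + 8 + 7 = 16
V6-V1-V8-V5-V4: 1 + 5 + 1 + 7 = 14
Best route has total 13.

13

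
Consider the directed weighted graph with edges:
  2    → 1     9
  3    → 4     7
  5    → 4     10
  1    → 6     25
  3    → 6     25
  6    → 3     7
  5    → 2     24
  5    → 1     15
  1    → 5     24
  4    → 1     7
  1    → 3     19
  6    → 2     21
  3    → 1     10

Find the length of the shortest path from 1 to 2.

46

Candidate routes:
1→3→6→2: 19 + 25 + 21 = 65
1→5→2: 24 + 24 = 48
1→6→2: 25 + 21 = 46
Shortest: 46.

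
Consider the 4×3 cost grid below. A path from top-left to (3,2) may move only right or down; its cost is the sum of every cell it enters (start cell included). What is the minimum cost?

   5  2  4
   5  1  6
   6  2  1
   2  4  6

17

Take [0,0]→[0,1]→[1,1]→[2,1]→[2,2]→[3,2] for a total of 5 + 2 + 1 + 2 + 1 + 6 = 17.
(Top row then right column would cost 24.)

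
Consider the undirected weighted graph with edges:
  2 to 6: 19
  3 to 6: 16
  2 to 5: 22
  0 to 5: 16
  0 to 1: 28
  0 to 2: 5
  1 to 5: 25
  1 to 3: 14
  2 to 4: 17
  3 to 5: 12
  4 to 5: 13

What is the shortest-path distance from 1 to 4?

Some routes from 1 to 4:
1-5-4: 25 + 13 = 38
1-3-5-4: 14 + 12 + 13 = 39
1-0-5-4: 28 + 16 + 13 = 57
1-5-2-4: 25 + 22 + 17 = 64
1-0-2-4: 28 + 5 + 17 = 50
1-5-0-2-4: 25 + 16 + 5 + 17 = 63
Best route has total 38.

38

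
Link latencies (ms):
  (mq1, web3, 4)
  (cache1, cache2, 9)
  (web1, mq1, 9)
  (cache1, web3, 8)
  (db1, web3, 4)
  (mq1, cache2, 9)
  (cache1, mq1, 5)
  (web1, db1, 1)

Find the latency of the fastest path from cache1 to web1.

A few of the cache1→web1 routes:
cache1→mq1→web3→db1→web1: 5 + 4 + 4 + 1 = 14
cache1→mq1→web1: 5 + 9 = 14
cache1→web3→db1→web1: 8 + 4 + 1 = 13
The minimum is 13 ms.

13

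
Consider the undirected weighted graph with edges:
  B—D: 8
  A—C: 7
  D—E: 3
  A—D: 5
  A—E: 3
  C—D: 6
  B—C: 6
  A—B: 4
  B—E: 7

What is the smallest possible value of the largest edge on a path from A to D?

3

Comparing a few candidate routes:
A - B - C - D: max(4, 6, 6) = 6
A - D: max(5) = 5
A - E - D: max(3, 3) = 3
Smallest bottleneck: 3.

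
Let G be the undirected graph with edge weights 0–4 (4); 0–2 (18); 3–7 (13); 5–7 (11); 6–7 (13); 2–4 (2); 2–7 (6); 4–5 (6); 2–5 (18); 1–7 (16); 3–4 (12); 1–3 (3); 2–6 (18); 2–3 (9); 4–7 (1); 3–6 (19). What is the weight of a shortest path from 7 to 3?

12

A few of the 7→3 routes:
7-4-2-3: 1 + 2 + 9 = 12
7-3: 13
7-2-3: 6 + 9 = 15
7-4-3: 1 + 12 = 13
Shortest: 12.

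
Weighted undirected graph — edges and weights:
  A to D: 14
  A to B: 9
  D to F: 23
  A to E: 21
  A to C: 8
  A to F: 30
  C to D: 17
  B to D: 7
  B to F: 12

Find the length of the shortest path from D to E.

A few of the D→E routes:
D → B → A → E: 7 + 9 + 21 = 37
D → F → B → A → E: 23 + 12 + 9 + 21 = 65
D → B → F → A → E: 7 + 12 + 30 + 21 = 70
D → A → E: 14 + 21 = 35
D → C → A → E: 17 + 8 + 21 = 46
Shortest: 35.

35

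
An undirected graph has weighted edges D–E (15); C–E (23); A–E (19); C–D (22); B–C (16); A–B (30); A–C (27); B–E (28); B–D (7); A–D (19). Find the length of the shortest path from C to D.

A few of the C→D routes:
C -> E -> D: 23 + 15 = 38
C -> B -> D: 16 + 7 = 23
C -> B -> E -> D: 16 + 28 + 15 = 59
C -> D: 22
C -> E -> B -> D: 23 + 28 + 7 = 58
C -> A -> D: 27 + 19 = 46
Best route has total 22.

22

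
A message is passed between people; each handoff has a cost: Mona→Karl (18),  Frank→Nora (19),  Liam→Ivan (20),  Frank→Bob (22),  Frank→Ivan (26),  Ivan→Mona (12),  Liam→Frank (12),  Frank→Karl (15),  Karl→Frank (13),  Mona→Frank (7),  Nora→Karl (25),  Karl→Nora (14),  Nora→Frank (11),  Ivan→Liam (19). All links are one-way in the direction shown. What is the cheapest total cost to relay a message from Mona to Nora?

Paths from Mona to Nora:
Mona-Frank-Nora: 7 + 19 = 26
Mona-Karl-Nora: 18 + 14 = 32
Mona-Karl-Frank-Nora: 18 + 13 + 19 = 50
Mona-Frank-Karl-Nora: 7 + 15 + 14 = 36
Best route has total 26.

26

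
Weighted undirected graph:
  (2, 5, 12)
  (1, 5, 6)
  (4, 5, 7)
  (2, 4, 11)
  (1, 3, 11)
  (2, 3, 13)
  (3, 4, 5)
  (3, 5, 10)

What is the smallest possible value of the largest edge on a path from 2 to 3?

11

Comparing a few candidate routes:
2-4-5-3: max(11, 7, 10) = 11
2-5-3: max(12, 10) = 12
2-4-3: max(11, 5) = 11
2-5-4-3: max(12, 7, 5) = 12
2-4-5-1-3: max(11, 7, 6, 11) = 11
The minimum achievable maximum is 11.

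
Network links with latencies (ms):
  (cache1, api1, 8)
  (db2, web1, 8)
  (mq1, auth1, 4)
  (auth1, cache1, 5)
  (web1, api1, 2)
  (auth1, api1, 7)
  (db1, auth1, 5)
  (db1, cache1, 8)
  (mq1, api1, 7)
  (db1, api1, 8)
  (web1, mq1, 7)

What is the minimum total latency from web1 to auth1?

A few of the web1→auth1 routes:
web1 - api1 - mq1 - auth1: 2 + 7 + 4 = 13
web1 - api1 - auth1: 2 + 7 = 9
web1 - api1 - db1 - auth1: 2 + 8 + 5 = 15
web1 - mq1 - auth1: 7 + 4 = 11
The minimum is 9 ms.

9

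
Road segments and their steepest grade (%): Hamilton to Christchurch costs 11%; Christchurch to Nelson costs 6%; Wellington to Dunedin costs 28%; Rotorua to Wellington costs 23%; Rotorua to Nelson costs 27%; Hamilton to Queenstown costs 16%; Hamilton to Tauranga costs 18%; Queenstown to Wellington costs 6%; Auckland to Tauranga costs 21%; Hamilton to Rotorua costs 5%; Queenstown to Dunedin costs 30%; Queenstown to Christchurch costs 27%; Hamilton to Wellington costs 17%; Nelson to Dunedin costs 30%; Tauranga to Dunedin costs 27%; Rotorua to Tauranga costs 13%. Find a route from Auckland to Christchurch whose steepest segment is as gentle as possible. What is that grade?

21

Comparing a few candidate routes:
Auckland -> Tauranga -> Rotorua -> Wellington -> Queenstown -> Hamilton -> Christchurch: max(21, 13, 23, 6, 16, 11) = 23
Auckland -> Tauranga -> Hamilton -> Christchurch: max(21, 18, 11) = 21
Auckland -> Tauranga -> Rotorua -> Hamilton -> Christchurch: max(21, 13, 5, 11) = 21
Auckland -> Tauranga -> Rotorua -> Wellington -> Hamilton -> Christchurch: max(21, 13, 23, 17, 11) = 23
The minimum achievable maximum is 21%.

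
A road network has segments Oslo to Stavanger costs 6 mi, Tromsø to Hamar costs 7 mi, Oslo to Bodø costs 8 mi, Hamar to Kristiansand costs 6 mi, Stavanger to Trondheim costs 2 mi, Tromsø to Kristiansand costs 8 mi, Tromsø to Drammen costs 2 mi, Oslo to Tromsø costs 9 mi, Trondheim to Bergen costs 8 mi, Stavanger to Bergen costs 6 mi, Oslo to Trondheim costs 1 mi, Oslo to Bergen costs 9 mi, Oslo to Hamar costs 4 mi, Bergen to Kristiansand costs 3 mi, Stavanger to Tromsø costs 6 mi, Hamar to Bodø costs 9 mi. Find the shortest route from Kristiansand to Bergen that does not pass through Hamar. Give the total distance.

Comparing a few candidate routes:
Kristiansand→Tromsø→Stavanger→Trondheim→Bergen: 8 + 6 + 2 + 8 = 24
Kristiansand→Tromsø→Oslo→Trondheim→Bergen: 8 + 9 + 1 + 8 = 26
Kristiansand→Tromsø→Stavanger→Bergen: 8 + 6 + 6 = 20
Kristiansand→Tromsø→Oslo→Trondheim→Stavanger→Bergen: 8 + 9 + 1 + 2 + 6 = 26
Kristiansand→Tromsø→Oslo→Bergen: 8 + 9 + 9 = 26
Kristiansand→Bergen: 3
The minimum is 3 mi.

3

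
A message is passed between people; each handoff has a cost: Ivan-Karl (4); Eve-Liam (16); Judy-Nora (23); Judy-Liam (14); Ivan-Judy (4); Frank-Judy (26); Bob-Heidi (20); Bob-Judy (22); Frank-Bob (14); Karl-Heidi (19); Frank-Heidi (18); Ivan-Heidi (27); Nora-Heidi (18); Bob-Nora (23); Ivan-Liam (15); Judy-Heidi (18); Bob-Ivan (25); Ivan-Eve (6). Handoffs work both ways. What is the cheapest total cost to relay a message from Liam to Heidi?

32

A few of the Liam→Heidi routes:
Liam → Judy → Ivan → Karl → Heidi: 14 + 4 + 4 + 19 = 41
Liam → Ivan → Karl → Heidi: 15 + 4 + 19 = 38
Liam → Judy → Heidi: 14 + 18 = 32
Liam → Ivan → Heidi: 15 + 27 = 42
Liam → Ivan → Judy → Heidi: 15 + 4 + 18 = 37
The minimum is 32.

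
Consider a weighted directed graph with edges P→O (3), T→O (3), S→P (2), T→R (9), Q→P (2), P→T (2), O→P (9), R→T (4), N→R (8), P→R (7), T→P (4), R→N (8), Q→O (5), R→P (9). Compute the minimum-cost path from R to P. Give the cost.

8

Paths from R to P:
R -> P: 9
R -> T -> P: 4 + 4 = 8
R -> T -> O -> P: 4 + 3 + 9 = 16
The minimum is 8.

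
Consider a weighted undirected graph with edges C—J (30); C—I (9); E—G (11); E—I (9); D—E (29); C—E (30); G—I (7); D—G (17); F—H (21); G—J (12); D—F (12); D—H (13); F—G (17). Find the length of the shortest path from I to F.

Checking several routes:
I → G → D → F: 7 + 17 + 12 = 36
I → G → F: 7 + 17 = 24
I → E → G → F: 9 + 11 + 17 = 37
Shortest: 24.

24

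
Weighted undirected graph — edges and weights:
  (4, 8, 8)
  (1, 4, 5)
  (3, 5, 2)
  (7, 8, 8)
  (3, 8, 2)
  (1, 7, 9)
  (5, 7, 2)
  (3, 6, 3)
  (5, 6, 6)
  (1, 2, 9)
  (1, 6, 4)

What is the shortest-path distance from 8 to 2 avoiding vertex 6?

Candidate routes:
8 -> 4 -> 1 -> 2: 8 + 5 + 9 = 22
8 -> 3 -> 5 -> 7 -> 1 -> 2: 2 + 2 + 2 + 9 + 9 = 24
8 -> 7 -> 1 -> 2: 8 + 9 + 9 = 26
Shortest: 22.

22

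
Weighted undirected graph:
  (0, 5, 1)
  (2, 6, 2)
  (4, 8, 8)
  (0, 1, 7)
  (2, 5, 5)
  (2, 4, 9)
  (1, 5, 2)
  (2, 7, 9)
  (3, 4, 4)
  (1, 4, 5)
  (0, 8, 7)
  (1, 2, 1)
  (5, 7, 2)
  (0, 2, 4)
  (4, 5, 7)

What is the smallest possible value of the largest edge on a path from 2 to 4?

5

Checking several routes:
2 → 5 → 1 → 4: max(5, 2, 5) = 5
2 → 0 → 5 → 1 → 4: max(4, 1, 2, 5) = 5
2 → 1 → 4: max(1, 5) = 5
Best route has worst link 5.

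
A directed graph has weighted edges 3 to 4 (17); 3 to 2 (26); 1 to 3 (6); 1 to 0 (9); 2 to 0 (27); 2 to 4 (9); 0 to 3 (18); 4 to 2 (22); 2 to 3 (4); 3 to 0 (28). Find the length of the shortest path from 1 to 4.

Paths from 1 to 4:
1 - 0 - 3 - 2 - 4: 9 + 18 + 26 + 9 = 62
1 - 3 - 4: 6 + 17 = 23
1 - 0 - 3 - 4: 9 + 18 + 17 = 44
1 - 3 - 2 - 4: 6 + 26 + 9 = 41
The minimum is 23.

23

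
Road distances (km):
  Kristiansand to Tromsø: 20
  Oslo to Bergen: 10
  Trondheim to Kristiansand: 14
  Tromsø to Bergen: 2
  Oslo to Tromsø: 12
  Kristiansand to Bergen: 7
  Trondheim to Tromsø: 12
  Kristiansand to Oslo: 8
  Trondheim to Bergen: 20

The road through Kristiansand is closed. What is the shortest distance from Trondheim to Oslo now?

Candidate routes:
Trondheim-Bergen-Tromsø-Oslo: 20 + 2 + 12 = 34
Trondheim-Tromsø-Bergen-Oslo: 12 + 2 + 10 = 24
Trondheim-Tromsø-Oslo: 12 + 12 = 24
Trondheim-Bergen-Oslo: 20 + 10 = 30
Best route has total 24 km.

24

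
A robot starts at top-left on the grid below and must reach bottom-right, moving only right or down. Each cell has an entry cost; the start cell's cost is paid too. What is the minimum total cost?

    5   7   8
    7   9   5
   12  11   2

Cheapest: [0,0] [0,1] [0,2] [1,2] [2,2]
  5 + 7 + 8 + 5 + 2 = 27

27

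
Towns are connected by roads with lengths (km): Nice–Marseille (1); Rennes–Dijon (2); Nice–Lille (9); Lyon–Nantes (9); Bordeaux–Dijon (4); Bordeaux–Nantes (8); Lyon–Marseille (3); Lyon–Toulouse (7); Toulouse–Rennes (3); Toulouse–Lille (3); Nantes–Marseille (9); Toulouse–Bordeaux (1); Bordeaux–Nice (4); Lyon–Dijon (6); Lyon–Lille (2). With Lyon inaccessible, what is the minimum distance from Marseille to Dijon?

9

Comparing a few candidate routes:
Marseille→Nice→Lille→Toulouse→Rennes→Dijon: 1 + 9 + 3 + 3 + 2 = 18
Marseille→Nice→Bordeaux→Dijon: 1 + 4 + 4 = 9
Marseille→Nice→Bordeaux→Toulouse→Rennes→Dijon: 1 + 4 + 1 + 3 + 2 = 11
Marseille→Nice→Lille→Toulouse→Bordeaux→Dijon: 1 + 9 + 3 + 1 + 4 = 18
Shortest: 9 km.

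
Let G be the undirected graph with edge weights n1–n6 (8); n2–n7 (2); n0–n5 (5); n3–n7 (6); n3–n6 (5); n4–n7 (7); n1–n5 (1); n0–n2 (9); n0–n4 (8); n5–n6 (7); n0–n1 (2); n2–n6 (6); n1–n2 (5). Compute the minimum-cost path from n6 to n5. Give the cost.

Checking several routes:
n6 -> n2 -> n1 -> n5: 6 + 5 + 1 = 12
n6 -> n5: 7
n6 -> n1 -> n0 -> n5: 8 + 2 + 5 = 15
n6 -> n1 -> n5: 8 + 1 = 9
Best route has total 7.

7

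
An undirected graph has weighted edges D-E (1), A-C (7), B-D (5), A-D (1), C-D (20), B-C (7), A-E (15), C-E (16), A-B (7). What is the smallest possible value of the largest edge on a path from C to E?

A few of the C→E routes:
C - A - D - E: max(7, 1, 1) = 7
C - B - A - D - E: max(7, 7, 1, 1) = 7
C - B - D - E: max(7, 5, 1) = 7
C - A - B - D - E: max(7, 7, 5, 1) = 7
Smallest bottleneck: 7.

7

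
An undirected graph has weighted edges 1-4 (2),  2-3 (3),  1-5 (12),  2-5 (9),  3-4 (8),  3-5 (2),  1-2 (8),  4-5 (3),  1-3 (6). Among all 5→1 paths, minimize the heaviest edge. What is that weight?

3

Comparing a few candidate routes:
5→4→3→2→1: max(3, 8, 3, 8) = 8
5→4→1: max(3, 2) = 3
5→3→1: max(2, 6) = 6
5→3→2→1: max(2, 3, 8) = 8
5→4→3→1: max(3, 8, 6) = 8
Best route has worst link 3.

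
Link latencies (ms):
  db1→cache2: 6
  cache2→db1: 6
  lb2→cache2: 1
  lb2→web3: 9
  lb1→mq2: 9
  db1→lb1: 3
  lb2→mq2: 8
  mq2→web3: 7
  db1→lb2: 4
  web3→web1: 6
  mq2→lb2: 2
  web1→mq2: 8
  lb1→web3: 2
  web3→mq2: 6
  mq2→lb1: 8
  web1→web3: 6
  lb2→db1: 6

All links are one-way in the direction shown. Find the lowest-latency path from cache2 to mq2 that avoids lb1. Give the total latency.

18

Candidate routes:
cache2 - db1 - lb2 - web3 - web1 - mq2: 6 + 4 + 9 + 6 + 8 = 33
cache2 - db1 - lb2 - mq2: 6 + 4 + 8 = 18
cache2 - db1 - lb2 - web3 - mq2: 6 + 4 + 9 + 6 = 25
Best route has total 18 ms.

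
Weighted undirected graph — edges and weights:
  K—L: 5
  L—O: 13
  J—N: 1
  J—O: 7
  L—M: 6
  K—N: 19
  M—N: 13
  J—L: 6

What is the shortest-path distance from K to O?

18

Some routes from K to O:
K → N → J → O: 19 + 1 + 7 = 27
K → L → O: 5 + 13 = 18
K → L → J → O: 5 + 6 + 7 = 18
K → L → M → N → J → O: 5 + 6 + 13 + 1 + 7 = 32
K → N → M → L → O: 19 + 13 + 6 + 13 = 51
K → N → J → L → O: 19 + 1 + 6 + 13 = 39
Best route has total 18.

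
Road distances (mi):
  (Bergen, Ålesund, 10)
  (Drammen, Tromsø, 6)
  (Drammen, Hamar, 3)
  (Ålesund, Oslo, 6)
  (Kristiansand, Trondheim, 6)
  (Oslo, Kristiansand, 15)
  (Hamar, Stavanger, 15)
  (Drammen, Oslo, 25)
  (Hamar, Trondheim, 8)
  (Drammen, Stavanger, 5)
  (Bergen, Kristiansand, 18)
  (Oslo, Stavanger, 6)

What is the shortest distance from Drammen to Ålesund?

Comparing a few candidate routes:
Drammen→Hamar→Trondheim→Kristiansand→Bergen→Ålesund: 3 + 8 + 6 + 18 + 10 = 45
Drammen→Hamar→Trondheim→Kristiansand→Oslo→Ålesund: 3 + 8 + 6 + 15 + 6 = 38
Drammen→Hamar→Stavanger→Oslo→Ålesund: 3 + 15 + 6 + 6 = 30
Drammen→Stavanger→Oslo→Ålesund: 5 + 6 + 6 = 17
Drammen→Oslo→Ålesund: 25 + 6 = 31
Best route has total 17 mi.

17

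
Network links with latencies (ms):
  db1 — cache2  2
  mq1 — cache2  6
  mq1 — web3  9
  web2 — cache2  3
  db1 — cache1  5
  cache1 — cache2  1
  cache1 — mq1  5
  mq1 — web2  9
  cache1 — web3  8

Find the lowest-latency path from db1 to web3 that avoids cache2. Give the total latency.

Routes from db1 to web3 avoiding cache2:
db1→cache1→web3: 5 + 8 = 13
db1→cache1→mq1→web3: 5 + 5 + 9 = 19
The minimum is 13 ms.

13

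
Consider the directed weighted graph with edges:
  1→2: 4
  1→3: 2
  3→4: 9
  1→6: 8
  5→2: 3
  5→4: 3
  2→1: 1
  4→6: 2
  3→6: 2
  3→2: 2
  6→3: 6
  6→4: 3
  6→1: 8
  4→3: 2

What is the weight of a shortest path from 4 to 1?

Routes from 4 to 1:
4→3→6→1: 2 + 2 + 8 = 12
4→6→3→2→1: 2 + 6 + 2 + 1 = 11
4→6→1: 2 + 8 = 10
4→3→2→1: 2 + 2 + 1 = 5
Best route has total 5.

5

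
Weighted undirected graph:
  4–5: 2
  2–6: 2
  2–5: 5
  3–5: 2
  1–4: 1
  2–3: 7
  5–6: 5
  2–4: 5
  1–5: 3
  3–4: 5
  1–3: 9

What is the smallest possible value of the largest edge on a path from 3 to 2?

A few of the 3→2 routes:
3→4→1→5→2: max(5, 1, 3, 5) = 5
3→4→1→5→6→2: max(5, 1, 3, 5, 2) = 5
3→4→5→2: max(5, 2, 5) = 5
3→4→2: max(5, 5) = 5
3→5→1→4→2: max(2, 3, 1, 5) = 5
3→4→5→6→2: max(5, 2, 5, 2) = 5
Smallest bottleneck: 5.

5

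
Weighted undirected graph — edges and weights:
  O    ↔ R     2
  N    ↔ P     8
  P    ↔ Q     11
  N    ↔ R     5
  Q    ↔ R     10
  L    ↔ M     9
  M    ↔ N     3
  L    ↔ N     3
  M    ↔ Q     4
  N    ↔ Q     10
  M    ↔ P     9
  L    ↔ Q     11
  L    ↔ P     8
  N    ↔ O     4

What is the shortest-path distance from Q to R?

10

Comparing a few candidate routes:
Q→R: 10
Q→M→N→R: 4 + 3 + 5 = 12
Q→M→N→O→R: 4 + 3 + 4 + 2 = 13
Shortest: 10.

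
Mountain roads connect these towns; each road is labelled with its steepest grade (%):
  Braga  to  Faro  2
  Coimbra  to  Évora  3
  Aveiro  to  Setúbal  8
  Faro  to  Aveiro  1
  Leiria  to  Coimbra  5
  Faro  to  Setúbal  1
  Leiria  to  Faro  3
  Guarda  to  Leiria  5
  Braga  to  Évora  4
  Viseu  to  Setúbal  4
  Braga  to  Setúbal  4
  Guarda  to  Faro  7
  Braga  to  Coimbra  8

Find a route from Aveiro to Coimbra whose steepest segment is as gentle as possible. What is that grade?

4

Comparing a few candidate routes:
Aveiro→Faro→Setúbal→Braga→Évora→Coimbra: max(1, 1, 4, 4, 3) = 4
Aveiro→Faro→Braga→Évora→Coimbra: max(1, 2, 4, 3) = 4
Aveiro→Setúbal→Faro→Guarda→Leiria→Coimbra: max(8, 1, 7, 5, 5) = 8
Aveiro→Faro→Guarda→Leiria→Coimbra: max(1, 7, 5, 5) = 7
Aveiro→Setúbal→Faro→Leiria→Coimbra: max(8, 1, 3, 5) = 8
Aveiro→Faro→Leiria→Coimbra: max(1, 3, 5) = 5
Best route has worst link 4%.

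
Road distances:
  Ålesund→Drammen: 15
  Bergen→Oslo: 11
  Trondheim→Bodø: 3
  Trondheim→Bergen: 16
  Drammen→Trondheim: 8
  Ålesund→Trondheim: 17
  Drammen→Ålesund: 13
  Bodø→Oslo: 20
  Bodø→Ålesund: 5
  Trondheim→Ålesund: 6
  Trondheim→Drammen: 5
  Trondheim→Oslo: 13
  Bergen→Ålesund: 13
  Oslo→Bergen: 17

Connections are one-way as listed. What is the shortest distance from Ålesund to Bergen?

Comparing a few candidate routes:
Ålesund→Drammen→Trondheim→Bergen: 15 + 8 + 16 = 39
Ålesund→Drammen→Trondheim→Oslo→Bergen: 15 + 8 + 13 + 17 = 53
Ålesund→Trondheim→Bergen: 17 + 16 = 33
Ålesund→Trondheim→Oslo→Bergen: 17 + 13 + 17 = 47
Ålesund→Trondheim→Bodø→Oslo→Bergen: 17 + 3 + 20 + 17 = 57
Best route has total 33.

33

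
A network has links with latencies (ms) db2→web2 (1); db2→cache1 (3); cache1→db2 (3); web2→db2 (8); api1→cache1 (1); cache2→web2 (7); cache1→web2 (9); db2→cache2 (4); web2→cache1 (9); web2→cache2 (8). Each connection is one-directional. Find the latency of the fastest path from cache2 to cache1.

16

Candidate routes:
cache2-web2-db2-cache1: 7 + 8 + 3 = 18
cache2-web2-cache1: 7 + 9 = 16
Best route has total 16 ms.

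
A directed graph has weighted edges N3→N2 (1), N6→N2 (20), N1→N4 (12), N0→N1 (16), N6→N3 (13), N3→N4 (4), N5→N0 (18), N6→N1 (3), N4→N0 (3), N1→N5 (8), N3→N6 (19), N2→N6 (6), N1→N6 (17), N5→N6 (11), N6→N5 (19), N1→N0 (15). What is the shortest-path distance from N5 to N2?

A few of the N5→N2 routes:
N5 → N6 → N3 → N2: 11 + 13 + 1 = 25
N5 → N0 → N1 → N6 → N3 → N2: 18 + 16 + 17 + 13 + 1 = 65
N5 → N6 → N2: 11 + 20 = 31
The minimum is 25.

25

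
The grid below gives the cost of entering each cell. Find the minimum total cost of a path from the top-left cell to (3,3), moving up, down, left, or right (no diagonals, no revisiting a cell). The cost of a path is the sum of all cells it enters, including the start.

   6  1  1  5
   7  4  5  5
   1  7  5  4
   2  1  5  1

23

Cheapest: r0c0 → r0c1 → r0c2 → r0c3 → r1c3 → r2c3 → r3c3
  6 + 1 + 1 + 5 + 5 + 4 + 1 = 23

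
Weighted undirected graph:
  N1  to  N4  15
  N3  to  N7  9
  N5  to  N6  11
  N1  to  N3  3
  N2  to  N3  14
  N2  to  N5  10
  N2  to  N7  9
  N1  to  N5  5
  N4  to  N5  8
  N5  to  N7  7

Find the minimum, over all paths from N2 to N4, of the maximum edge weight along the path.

Some routes from N2 to N4:
N2 - N7 - N5 - N4: max(9, 7, 8) = 9
N2 - N7 - N3 - N1 - N5 - N4: max(9, 9, 3, 5, 8) = 9
N2 - N5 - N4: max(10, 8) = 10
Best route has worst link 9.

9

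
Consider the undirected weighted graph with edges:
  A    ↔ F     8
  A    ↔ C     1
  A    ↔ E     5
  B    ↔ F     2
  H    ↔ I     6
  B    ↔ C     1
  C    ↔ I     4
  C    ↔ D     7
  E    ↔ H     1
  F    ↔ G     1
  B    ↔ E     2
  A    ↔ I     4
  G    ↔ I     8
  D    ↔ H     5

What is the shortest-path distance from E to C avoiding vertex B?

6

Comparing a few candidate routes:
E-A-I-C: 5 + 4 + 4 = 13
E-H-I-G-F-A-C: 1 + 6 + 8 + 1 + 8 + 1 = 25
E-H-D-C: 1 + 5 + 7 = 13
E-A-C: 5 + 1 = 6
E-H-I-A-C: 1 + 6 + 4 + 1 = 12
E-H-I-C: 1 + 6 + 4 = 11
Best route has total 6.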